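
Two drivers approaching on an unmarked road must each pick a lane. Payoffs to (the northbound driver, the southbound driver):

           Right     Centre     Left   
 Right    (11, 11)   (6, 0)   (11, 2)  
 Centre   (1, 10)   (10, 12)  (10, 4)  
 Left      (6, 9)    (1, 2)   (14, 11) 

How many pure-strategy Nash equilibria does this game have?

3

Both Right: the northbound driver gets 11 (best alternative 6); the southbound driver gets 11 (best alternative 2). Neither deviates — NE.
Both Centre: the northbound driver gets 10 (best alternative 6); the southbound driver gets 12 (best alternative 10). Neither deviates — NE.
Both Left: the northbound driver gets 14 (best alternative 11); the southbound driver gets 11 (best alternative 9). Neither deviates — NE.
(Centre, Left) is not a NE: the northbound driver would switch to Left (14 > 10).
No other cell survives both best-response checks, so there are 3 pure NE.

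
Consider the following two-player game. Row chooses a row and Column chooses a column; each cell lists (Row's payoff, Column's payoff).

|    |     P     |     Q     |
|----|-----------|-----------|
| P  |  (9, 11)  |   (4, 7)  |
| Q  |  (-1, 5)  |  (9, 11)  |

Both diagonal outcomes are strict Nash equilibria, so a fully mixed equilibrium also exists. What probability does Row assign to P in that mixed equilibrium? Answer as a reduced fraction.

Row's mix p on P must make Column indifferent between P and Q.
Column's payoff from P: 11p + 5(1−p). From Q: 7p + 11(1−p).
Set equal: 4p = 6(1−p) → p = 6/10 = 3/5.

3/5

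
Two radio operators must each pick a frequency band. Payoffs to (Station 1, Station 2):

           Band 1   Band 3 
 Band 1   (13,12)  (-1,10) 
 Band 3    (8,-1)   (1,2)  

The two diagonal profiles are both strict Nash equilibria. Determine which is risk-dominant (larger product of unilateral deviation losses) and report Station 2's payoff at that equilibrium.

At both Band 1: Station 1 loses 13 − 8 = 5 by deviating; Station 2 loses 12 − 10 = 2. Product = 5·2 = 10.
At both Band 3: Station 1 loses 1 − (-1) = 2 by deviating; Station 2 loses 2 − (-1) = 3. Product = 2·3 = 6.
10 > 6, so both Band 1 is risk-dominant. Station 2's payoff there is 12.

12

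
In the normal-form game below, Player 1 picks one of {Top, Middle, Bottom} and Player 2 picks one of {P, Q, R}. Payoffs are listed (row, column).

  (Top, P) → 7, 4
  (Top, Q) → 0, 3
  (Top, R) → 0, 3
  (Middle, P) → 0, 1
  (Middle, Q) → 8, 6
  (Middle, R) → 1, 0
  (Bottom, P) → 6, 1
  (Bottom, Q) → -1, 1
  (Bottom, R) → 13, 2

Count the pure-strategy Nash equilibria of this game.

(Top, P): Player 1 gets 7 (best alternative 6); Player 2 gets 4 (best alternative 3). Neither deviates — NE.
(Middle, Q): Player 1 gets 8 (best alternative 0); Player 2 gets 6 (best alternative 1). Neither deviates — NE.
(Bottom, R): Player 1 gets 13 (best alternative 1); Player 2 gets 2 (best alternative 1). Neither deviates — NE.
(Top, Q) is not a NE: Player 1 would switch to Middle (8 > 0).
No other cell survives both best-response checks, so there are 3 pure NE.

3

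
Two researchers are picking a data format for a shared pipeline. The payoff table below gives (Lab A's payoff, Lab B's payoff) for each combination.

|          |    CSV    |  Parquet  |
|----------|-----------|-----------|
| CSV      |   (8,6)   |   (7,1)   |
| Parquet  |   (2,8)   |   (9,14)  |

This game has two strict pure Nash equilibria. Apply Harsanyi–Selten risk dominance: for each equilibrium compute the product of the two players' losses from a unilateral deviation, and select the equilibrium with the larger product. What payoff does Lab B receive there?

At both CSV: Lab A loses 8 − 2 = 6 by deviating; Lab B loses 6 − 1 = 5. Product = 6·5 = 30.
At both Parquet: Lab A loses 9 − 7 = 2 by deviating; Lab B loses 14 − 8 = 6. Product = 2·6 = 12.
30 > 12, so both CSV is risk-dominant. Lab B's payoff there is 6.

6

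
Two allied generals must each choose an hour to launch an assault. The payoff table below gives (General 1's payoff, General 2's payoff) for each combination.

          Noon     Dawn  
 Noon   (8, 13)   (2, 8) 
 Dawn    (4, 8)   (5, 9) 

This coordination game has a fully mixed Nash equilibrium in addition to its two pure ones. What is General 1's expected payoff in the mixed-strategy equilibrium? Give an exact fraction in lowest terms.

32/7

General 2 mixes with probability q on Noon, chosen so General 1 is indifferent: 8q + 2(1−q) = 4q + 5(1−q) gives q = 3/7.
General 1's expected payoff (from either row, since indifferent) is 8·3/7 + 2·4/7 = 32/7.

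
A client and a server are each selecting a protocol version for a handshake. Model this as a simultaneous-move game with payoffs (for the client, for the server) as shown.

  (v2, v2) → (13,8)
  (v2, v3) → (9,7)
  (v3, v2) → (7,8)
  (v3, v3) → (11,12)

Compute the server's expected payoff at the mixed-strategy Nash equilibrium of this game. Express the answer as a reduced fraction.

8

The client mixes with probability p on v2, chosen so the server is indifferent: 8p + 8(1−p) = 7p + 12(1−p) gives p = 4/5.
The server's expected payoff is 8·4/5 + 8·1/5 = 8.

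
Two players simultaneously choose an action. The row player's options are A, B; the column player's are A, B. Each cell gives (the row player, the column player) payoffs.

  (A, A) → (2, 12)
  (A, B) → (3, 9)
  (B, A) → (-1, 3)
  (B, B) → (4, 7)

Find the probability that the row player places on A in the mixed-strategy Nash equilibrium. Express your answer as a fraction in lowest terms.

The row player's mix p on A must make the column player indifferent between A and B.
The column player's payoff from A: 12p + 3(1−p). From B: 9p + 7(1−p).
Set equal: 3p = 4(1−p) → p = 4/7.

4/7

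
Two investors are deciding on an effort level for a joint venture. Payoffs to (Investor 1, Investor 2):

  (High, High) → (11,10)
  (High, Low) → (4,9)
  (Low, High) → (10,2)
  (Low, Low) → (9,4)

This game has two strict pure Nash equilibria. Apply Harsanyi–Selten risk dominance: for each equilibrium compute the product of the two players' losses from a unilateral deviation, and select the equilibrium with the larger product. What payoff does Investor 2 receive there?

4

At both High: Investor 1 loses 11 − 10 = 1 by deviating; Investor 2 loses 10 − 9 = 1. Product = 1·1 = 1.
At both Low: Investor 1 loses 9 − 4 = 5 by deviating; Investor 2 loses 4 − 2 = 2. Product = 5·2 = 10.
10 > 1, so both Low is risk-dominant. Investor 2's payoff there is 4.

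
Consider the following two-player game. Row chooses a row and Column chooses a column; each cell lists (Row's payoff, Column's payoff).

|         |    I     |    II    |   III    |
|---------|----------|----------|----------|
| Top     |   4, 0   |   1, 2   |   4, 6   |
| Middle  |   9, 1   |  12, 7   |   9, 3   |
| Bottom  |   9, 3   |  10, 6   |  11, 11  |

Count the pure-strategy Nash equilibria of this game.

2

(Middle, II): Row gets 12 (best alternative 10); Column gets 7 (best alternative 3). Neither deviates — NE.
(Bottom, III): Row gets 11 (best alternative 9); Column gets 11 (best alternative 6). Neither deviates — NE.
(Top, I) is not a NE: Row would switch to Middle (9 > 4).
No other cell survives both best-response checks, so there are 2 pure NE.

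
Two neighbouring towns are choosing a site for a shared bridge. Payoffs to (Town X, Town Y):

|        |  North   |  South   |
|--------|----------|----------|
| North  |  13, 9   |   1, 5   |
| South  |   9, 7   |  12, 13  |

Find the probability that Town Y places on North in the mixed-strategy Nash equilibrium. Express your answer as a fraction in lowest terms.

11/15

Town Y's mix q on North must make Town X indifferent between North and South.
Town X's payoff from North: 13q + 1(1−q). From South: 9q + 12(1−q).
Set equal: 4q = 11(1−q) → q = 11/15.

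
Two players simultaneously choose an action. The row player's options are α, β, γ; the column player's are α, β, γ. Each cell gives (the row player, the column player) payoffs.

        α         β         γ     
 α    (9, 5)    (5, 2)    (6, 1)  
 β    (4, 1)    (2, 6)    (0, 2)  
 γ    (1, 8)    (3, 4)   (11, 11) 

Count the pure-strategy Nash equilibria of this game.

Both α: the row player gets 9 (best alternative 4); the column player gets 5 (best alternative 2). Neither deviates — NE.
Both γ: the row player gets 11 (best alternative 6); the column player gets 11 (best alternative 8). Neither deviates — NE.
Both β is not a NE: the row player would switch to α (5 > 2).
No other cell survives both best-response checks, so there are 2 pure NE.

2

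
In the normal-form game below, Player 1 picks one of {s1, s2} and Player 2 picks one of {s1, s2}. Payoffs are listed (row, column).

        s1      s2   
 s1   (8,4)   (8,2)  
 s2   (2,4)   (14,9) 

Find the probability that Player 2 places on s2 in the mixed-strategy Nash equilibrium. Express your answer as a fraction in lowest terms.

1/2

Player 2's mix q on s1 must make Player 1 indifferent between s1 and s2.
Player 1's payoff from s1: 8q + 8(1−q). From s2: 2q + 14(1−q).
Set equal: 6q = 6(1−q) → q = 6/12 = 1/2.
Probability on s2 is 1 − 1/2 = 1/2.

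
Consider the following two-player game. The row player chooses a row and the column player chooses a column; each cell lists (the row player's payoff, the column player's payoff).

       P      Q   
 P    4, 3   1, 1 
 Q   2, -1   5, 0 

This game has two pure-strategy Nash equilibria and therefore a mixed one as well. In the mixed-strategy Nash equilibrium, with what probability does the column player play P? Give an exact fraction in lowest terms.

The column player's mix q on P must make the row player indifferent between P and Q.
The row player's payoff from P: 4q + 1(1−q). From Q: 2q + 5(1−q).
Set equal: 2q = 4(1−q) → q = 4/6 = 2/3.

2/3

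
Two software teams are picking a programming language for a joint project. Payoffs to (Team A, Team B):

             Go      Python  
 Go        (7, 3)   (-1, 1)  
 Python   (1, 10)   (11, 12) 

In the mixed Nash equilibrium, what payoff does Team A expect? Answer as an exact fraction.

Team B mixes with probability q on Go, chosen so Team A is indifferent: 7q + (-1)(1−q) = 1q + 11(1−q) gives q = 2/3.
Team A's expected payoff (from either row, since indifferent) is 7·2/3 + (-1)·1/3 = 13/3.

13/3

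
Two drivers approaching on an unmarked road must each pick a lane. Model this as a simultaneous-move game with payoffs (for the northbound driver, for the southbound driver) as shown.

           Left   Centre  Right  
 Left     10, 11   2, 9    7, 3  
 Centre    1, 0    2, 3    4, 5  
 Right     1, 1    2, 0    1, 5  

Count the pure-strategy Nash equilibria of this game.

1

Both Left: the northbound driver gets 10 (best alternative 1); the southbound driver gets 11 (best alternative 9). Neither deviates — NE.
Both Centre is not a NE: the southbound driver would switch to Right (5 > 3).
No other cell survives both best-response checks, so there is 1 pure NE.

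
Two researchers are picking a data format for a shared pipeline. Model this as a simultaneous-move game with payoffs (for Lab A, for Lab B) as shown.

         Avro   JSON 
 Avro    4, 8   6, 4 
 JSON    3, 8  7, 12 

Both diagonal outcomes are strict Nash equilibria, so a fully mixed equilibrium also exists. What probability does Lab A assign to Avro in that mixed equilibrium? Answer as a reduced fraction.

Lab A's mix p on Avro must make Lab B indifferent between Avro and JSON.
Lab B's payoff from Avro: 8p + 8(1−p). From JSON: 4p + 12(1−p).
Set equal: 4p = 4(1−p) → p = 4/8 = 1/2.

1/2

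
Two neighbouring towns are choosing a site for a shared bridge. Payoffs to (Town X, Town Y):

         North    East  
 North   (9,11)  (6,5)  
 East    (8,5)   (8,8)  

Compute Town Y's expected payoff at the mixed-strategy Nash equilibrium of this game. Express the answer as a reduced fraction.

Town X mixes with probability p on North, chosen so Town Y is indifferent: 11p + 5(1−p) = 5p + 8(1−p) gives p = 1/3.
Town Y's expected payoff is 11·1/3 + 5·2/3 = 7.

7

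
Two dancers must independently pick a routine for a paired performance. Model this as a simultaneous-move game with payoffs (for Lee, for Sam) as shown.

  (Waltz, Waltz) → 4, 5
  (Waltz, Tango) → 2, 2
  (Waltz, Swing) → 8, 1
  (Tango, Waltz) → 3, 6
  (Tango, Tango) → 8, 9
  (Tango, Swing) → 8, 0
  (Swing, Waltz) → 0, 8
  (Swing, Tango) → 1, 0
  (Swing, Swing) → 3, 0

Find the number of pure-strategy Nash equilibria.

2

Both Waltz: Lee gets 4 (best alternative 3); Sam gets 5 (best alternative 2). Neither deviates — NE.
Both Tango: Lee gets 8 (best alternative 2); Sam gets 9 (best alternative 6). Neither deviates — NE.
Both Swing is not a NE: Lee would switch to Waltz (8 > 3).
No other cell survives both best-response checks, so there are 2 pure NE.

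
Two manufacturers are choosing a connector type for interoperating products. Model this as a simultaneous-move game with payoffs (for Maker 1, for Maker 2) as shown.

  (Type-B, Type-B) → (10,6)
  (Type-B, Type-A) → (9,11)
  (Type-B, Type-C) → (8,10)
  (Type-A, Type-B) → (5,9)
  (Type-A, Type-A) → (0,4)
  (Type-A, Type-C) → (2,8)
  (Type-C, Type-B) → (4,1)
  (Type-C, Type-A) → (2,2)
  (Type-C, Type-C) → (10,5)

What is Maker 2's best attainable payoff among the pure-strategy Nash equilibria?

(Type-B, Type-A) is a pure NE (Maker 1: 9 ≥ 2; Maker 2: 11 ≥ 10). Maker 2 gets 11.
Both Type-C is a pure NE (Maker 1: 10 ≥ 8; Maker 2: 5 ≥ 2). Maker 2 gets 5.
Every other cell has a profitable deviation for at least one player. Highest of {11, 5} is 11.

11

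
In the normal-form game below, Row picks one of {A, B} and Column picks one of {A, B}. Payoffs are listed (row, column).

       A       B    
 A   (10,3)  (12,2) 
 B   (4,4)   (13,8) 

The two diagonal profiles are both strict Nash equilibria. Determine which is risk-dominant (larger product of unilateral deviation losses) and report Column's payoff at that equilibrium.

3

At both A: Row loses 10 − 4 = 6 by deviating; Column loses 3 − 2 = 1. Product = 6·1 = 6.
At both B: Row loses 13 − 12 = 1 by deviating; Column loses 8 − 4 = 4. Product = 1·4 = 4.
6 > 4, so both A is risk-dominant. Column's payoff there is 3.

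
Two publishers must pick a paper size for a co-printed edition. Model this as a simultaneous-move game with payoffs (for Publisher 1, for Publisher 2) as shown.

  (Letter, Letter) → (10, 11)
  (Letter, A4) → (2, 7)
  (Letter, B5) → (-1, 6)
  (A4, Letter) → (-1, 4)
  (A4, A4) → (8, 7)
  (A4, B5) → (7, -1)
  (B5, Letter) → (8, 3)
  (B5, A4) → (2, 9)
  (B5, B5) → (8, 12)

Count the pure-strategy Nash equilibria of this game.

3

Both Letter: Publisher 1 gets 10 (best alternative 8); Publisher 2 gets 11 (best alternative 7). Neither deviates — NE.
Both A4: Publisher 1 gets 8 (best alternative 2); Publisher 2 gets 7 (best alternative 4). Neither deviates — NE.
Both B5: Publisher 1 gets 8 (best alternative 7); Publisher 2 gets 12 (best alternative 9). Neither deviates — NE.
(B5, Letter) is not a NE: Publisher 1 would switch to Letter (10 > 8).
No other cell survives both best-response checks, so there are 3 pure NE.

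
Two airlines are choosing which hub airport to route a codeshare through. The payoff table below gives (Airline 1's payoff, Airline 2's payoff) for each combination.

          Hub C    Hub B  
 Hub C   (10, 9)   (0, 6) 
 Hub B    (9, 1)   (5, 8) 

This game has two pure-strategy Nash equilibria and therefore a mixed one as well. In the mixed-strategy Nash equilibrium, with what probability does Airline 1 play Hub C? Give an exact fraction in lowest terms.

Airline 1's mix p on Hub C must make Airline 2 indifferent between Hub C and Hub B.
Airline 2's payoff from Hub C: 9p + 1(1−p). From Hub B: 6p + 8(1−p).
Set equal: 3p = 7(1−p) → p = 7/10.

7/10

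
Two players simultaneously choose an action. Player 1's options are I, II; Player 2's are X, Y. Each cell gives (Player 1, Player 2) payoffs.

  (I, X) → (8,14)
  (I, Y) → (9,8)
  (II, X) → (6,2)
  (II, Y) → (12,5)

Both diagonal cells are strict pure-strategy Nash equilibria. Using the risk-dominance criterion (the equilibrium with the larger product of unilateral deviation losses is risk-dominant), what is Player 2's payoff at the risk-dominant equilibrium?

14

At (I, X): Player 1 loses 8 − 6 = 2 by deviating; Player 2 loses 14 − 8 = 6. Product = 2·6 = 12.
At (II, Y): Player 1 loses 12 − 9 = 3 by deviating; Player 2 loses 5 − 2 = 3. Product = 3·3 = 9.
12 > 9, so (I, X) is risk-dominant. Player 2's payoff there is 14.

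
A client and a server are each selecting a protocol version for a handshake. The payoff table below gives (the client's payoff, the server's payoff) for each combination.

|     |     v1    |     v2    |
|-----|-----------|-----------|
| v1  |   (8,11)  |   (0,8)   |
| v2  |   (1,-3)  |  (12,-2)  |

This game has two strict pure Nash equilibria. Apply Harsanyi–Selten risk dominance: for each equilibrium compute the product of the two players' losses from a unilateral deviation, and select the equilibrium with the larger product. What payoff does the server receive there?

11

At both v1: the client loses 8 − 1 = 7 by deviating; the server loses 11 − 8 = 3. Product = 7·3 = 21.
At both v2: the client loses 12 − 0 = 12 by deviating; the server loses -2 − (-3) = 1. Product = 12·1 = 12.
21 > 12, so both v1 is risk-dominant. The server's payoff there is 11.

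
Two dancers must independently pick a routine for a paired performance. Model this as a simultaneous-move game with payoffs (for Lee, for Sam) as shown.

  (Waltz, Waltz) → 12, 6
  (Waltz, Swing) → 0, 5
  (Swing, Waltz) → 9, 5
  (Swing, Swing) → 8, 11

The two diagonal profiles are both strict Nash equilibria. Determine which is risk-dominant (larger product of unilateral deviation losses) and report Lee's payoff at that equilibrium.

8

At both Waltz: Lee loses 12 − 9 = 3 by deviating; Sam loses 6 − 5 = 1. Product = 3·1 = 3.
At both Swing: Lee loses 8 − 0 = 8 by deviating; Sam loses 11 − 5 = 6. Product = 8·6 = 48.
48 > 3, so both Swing is risk-dominant. Lee's payoff there is 8.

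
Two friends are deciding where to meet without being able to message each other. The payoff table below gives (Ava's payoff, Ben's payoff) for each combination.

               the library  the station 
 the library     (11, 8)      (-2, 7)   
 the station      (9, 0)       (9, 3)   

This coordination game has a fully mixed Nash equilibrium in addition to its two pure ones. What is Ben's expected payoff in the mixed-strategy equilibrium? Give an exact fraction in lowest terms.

Ava mixes with probability p on the library, chosen so Ben is indifferent: 8p + 0(1−p) = 7p + 3(1−p) gives p = 3/4.
Ben's expected payoff is 8·3/4 + 0·1/4 = 6.

6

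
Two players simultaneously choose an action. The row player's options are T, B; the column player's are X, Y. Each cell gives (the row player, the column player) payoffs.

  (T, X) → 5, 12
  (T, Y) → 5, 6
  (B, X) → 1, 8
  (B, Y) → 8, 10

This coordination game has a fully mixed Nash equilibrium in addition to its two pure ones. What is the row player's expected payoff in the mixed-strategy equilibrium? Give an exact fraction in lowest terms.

The column player mixes with probability q on X, chosen so the row player is indifferent: 5q + 5(1−q) = 1q + 8(1−q) gives q = 3/7.
The row player's expected payoff (from either row, since indifferent) is 5·3/7 + 5·4/7 = 5.

5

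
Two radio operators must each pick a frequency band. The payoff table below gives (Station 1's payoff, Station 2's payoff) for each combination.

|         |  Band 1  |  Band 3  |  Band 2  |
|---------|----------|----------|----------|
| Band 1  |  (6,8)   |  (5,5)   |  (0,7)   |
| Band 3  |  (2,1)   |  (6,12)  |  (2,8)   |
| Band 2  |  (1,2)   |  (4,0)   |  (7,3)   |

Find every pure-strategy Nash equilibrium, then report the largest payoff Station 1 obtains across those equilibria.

Both Band 1 is a pure NE (Station 1: 6 ≥ 2; Station 2: 8 ≥ 7). Station 1 gets 6.
Both Band 3 is a pure NE (Station 1: 6 ≥ 5; Station 2: 12 ≥ 8). Station 1 gets 6.
Both Band 2 is a pure NE (Station 1: 7 ≥ 2; Station 2: 3 ≥ 2). Station 1 gets 7.
Every other cell has a profitable deviation for at least one player. Highest of {6, 6, 7} is 7.

7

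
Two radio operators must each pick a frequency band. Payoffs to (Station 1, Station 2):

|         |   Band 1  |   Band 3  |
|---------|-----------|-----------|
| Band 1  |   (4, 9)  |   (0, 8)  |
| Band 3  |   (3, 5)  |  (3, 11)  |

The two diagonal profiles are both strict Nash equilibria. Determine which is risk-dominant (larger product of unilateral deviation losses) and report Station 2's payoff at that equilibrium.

At both Band 1: Station 1 loses 4 − 3 = 1 by deviating; Station 2 loses 9 − 8 = 1. Product = 1·1 = 1.
At both Band 3: Station 1 loses 3 − 0 = 3 by deviating; Station 2 loses 11 − 5 = 6. Product = 3·6 = 18.
18 > 1, so both Band 3 is risk-dominant. Station 2's payoff there is 11.

11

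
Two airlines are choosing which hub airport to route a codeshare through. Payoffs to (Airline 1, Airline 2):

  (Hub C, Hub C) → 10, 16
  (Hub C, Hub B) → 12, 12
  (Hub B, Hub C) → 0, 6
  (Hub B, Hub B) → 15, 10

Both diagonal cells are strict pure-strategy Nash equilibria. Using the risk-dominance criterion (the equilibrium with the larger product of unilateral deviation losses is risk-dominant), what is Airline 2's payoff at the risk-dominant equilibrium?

16

At both Hub C: Airline 1 loses 10 − 0 = 10 by deviating; Airline 2 loses 16 − 12 = 4. Product = 10·4 = 40.
At both Hub B: Airline 1 loses 15 − 12 = 3 by deviating; Airline 2 loses 10 − 6 = 4. Product = 3·4 = 12.
40 > 12, so both Hub C is risk-dominant. Airline 2's payoff there is 16.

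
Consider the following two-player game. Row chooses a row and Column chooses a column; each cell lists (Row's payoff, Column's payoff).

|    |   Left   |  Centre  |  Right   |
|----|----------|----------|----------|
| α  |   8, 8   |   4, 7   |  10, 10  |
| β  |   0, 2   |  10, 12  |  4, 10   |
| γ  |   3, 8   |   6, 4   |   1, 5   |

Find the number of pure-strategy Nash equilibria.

2

(α, Right): Row gets 10 (best alternative 4); Column gets 10 (best alternative 8). Neither deviates — NE.
(β, Centre): Row gets 10 (best alternative 6); Column gets 12 (best alternative 10). Neither deviates — NE.
(γ, Right) is not a NE: Row would switch to α (10 > 1).
No other cell survives both best-response checks, so there are 2 pure NE.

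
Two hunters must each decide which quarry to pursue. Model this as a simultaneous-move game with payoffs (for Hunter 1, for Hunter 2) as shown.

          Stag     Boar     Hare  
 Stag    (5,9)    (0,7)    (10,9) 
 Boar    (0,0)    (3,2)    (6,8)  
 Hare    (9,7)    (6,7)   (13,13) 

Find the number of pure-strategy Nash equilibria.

1

Both Hare: Hunter 1 gets 13 (best alternative 10); Hunter 2 gets 13 (best alternative 7). Neither deviates — NE.
Both Stag is not a NE: Hunter 1 would switch to Hare (9 > 5).
No other cell survives both best-response checks, so there is 1 pure NE.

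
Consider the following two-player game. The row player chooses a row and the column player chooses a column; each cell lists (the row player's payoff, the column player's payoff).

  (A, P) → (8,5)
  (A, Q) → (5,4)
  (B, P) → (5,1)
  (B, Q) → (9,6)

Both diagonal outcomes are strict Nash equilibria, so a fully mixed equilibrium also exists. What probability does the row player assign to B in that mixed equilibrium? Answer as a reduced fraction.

1/6

The row player's mix p on A must make the column player indifferent between P and Q.
The column player's payoff from P: 5p + 1(1−p). From Q: 4p + 6(1−p).
Set equal: 1p = 5(1−p) → p = 5/6.
Probability on B is 1 − 5/6 = 1/6.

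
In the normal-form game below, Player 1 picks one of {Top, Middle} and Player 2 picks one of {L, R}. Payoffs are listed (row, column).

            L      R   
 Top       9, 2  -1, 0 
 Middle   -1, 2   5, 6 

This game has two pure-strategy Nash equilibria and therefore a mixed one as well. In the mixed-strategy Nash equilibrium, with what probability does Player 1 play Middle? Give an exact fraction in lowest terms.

Player 1's mix p on Top must make Player 2 indifferent between L and R.
Player 2's payoff from L: 2p + 2(1−p). From R: 0p + 6(1−p).
Set equal: 2p = 4(1−p) → p = 4/6 = 2/3.
Probability on Middle is 1 − 2/3 = 1/3.

1/3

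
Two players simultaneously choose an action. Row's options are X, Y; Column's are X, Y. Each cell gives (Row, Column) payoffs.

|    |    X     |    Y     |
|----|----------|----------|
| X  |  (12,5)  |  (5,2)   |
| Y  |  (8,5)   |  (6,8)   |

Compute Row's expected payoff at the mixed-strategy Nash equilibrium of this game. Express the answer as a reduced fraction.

32/5

Column mixes with probability q on X, chosen so Row is indifferent: 12q + 5(1−q) = 8q + 6(1−q) gives q = 1/5.
Row's expected payoff (from either row, since indifferent) is 12·1/5 + 5·4/5 = 32/5.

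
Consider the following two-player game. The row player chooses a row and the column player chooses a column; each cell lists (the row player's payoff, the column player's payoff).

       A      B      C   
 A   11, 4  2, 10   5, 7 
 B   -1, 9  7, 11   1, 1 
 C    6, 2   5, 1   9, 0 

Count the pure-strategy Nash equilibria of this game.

1

Both B: the row player gets 7 (best alternative 5); the column player gets 11 (best alternative 9). Neither deviates — NE.
Both A is not a NE: the column player would switch to B (10 > 4).
No other cell survives both best-response checks, so there is 1 pure NE.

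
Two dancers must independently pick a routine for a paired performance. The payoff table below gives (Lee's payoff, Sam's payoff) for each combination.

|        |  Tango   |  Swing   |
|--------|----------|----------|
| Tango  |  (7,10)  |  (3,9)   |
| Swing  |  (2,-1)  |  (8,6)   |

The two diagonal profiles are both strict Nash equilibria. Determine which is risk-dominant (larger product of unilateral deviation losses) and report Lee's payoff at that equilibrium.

8

At both Tango: Lee loses 7 − 2 = 5 by deviating; Sam loses 10 − 9 = 1. Product = 5·1 = 5.
At both Swing: Lee loses 8 − 3 = 5 by deviating; Sam loses 6 − (-1) = 7. Product = 5·7 = 35.
35 > 5, so both Swing is risk-dominant. Lee's payoff there is 8.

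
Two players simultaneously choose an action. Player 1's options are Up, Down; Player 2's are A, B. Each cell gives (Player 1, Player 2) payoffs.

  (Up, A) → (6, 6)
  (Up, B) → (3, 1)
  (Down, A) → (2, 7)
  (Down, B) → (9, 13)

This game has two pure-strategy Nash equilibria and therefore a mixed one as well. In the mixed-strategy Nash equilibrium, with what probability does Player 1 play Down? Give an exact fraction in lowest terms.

Player 1's mix p on Up must make Player 2 indifferent between A and B.
Player 2's payoff from A: 6p + 7(1−p). From B: 1p + 13(1−p).
Set equal: 5p = 6(1−p) → p = 6/11.
Probability on Down is 1 − 6/11 = 5/11.

5/11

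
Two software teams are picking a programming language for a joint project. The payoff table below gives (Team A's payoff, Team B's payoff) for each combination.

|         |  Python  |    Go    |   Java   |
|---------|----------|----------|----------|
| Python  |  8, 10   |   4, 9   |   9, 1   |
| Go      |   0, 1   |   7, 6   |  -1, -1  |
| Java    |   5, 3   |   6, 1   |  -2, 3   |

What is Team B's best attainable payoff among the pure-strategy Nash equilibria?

Both Python is a pure NE (Team A: 8 ≥ 5; Team B: 10 ≥ 9). Team B gets 10.
Both Go is a pure NE (Team A: 7 ≥ 6; Team B: 6 ≥ 1). Team B gets 6.
Every other cell has a profitable deviation for at least one player. Highest of {10, 6} is 10.

10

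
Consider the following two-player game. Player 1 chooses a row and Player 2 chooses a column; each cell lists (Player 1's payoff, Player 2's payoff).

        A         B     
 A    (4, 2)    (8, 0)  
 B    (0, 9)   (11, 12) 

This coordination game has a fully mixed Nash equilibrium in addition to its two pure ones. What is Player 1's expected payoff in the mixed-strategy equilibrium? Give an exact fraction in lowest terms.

Player 2 mixes with probability q on A, chosen so Player 1 is indifferent: 4q + 8(1−q) = 0q + 11(1−q) gives q = 3/7.
Player 1's expected payoff (from either row, since indifferent) is 4·3/7 + 8·4/7 = 44/7.

44/7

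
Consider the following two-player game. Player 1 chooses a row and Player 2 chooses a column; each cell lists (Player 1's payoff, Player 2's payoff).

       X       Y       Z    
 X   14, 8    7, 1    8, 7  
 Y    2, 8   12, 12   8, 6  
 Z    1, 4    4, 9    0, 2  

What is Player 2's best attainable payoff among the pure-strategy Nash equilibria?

Both X is a pure NE (Player 1: 14 ≥ 2; Player 2: 8 ≥ 7). Player 2 gets 8.
Both Y is a pure NE (Player 1: 12 ≥ 7; Player 2: 12 ≥ 8). Player 2 gets 12.
Every other cell has a profitable deviation for at least one player. Highest of {8, 12} is 12.

12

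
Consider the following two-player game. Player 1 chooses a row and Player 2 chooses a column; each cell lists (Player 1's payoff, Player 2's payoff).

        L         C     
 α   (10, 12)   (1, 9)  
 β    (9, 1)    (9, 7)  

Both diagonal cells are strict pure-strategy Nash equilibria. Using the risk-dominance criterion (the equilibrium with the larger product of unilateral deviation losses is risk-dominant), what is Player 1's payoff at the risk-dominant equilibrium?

9

At (α, L): Player 1 loses 10 − 9 = 1 by deviating; Player 2 loses 12 − 9 = 3. Product = 1·3 = 3.
At (β, C): Player 1 loses 9 − 1 = 8 by deviating; Player 2 loses 7 − 1 = 6. Product = 8·6 = 48.
48 > 3, so (β, C) is risk-dominant. Player 1's payoff there is 9.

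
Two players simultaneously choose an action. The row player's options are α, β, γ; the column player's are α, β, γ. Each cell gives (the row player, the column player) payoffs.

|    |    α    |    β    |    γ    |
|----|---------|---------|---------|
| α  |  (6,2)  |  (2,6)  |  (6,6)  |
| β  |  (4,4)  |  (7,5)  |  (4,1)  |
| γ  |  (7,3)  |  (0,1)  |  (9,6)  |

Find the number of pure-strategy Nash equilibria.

Both β: the row player gets 7 (best alternative 2); the column player gets 5 (best alternative 4). Neither deviates — NE.
Both γ: the row player gets 9 (best alternative 6); the column player gets 6 (best alternative 3). Neither deviates — NE.
Both α is not a NE: the row player would switch to γ (7 > 6).
No other cell survives both best-response checks, so there are 2 pure NE.

2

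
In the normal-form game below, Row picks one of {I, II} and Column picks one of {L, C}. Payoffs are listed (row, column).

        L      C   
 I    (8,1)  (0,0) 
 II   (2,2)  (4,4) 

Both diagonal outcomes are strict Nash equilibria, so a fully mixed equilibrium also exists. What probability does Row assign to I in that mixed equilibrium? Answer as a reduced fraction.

2/3

Row's mix p on I must make Column indifferent between L and C.
Column's payoff from L: 1p + 2(1−p). From C: 0p + 4(1−p).
Set equal: 1p = 2(1−p) → p = 2/3.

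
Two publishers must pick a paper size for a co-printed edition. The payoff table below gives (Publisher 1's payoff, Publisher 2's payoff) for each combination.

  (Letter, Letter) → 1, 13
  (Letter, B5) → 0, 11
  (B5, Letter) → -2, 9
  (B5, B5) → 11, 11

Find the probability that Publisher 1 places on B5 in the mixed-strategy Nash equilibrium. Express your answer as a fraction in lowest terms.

1/2

Publisher 1's mix p on Letter must make Publisher 2 indifferent between Letter and B5.
Publisher 2's payoff from Letter: 13p + 9(1−p). From B5: 11p + 11(1−p).
Set equal: 2p = 2(1−p) → p = 2/4 = 1/2.
Probability on B5 is 1 − 1/2 = 1/2.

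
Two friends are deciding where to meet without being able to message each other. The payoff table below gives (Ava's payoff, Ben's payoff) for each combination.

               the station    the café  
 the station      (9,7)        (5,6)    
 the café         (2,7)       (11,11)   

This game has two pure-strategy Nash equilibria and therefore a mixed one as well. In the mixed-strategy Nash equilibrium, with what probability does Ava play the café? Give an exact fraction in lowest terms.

Ava's mix p on the station must make Ben indifferent between the station and the café.
Ben's payoff from the station: 7p + 7(1−p). From the café: 6p + 11(1−p).
Set equal: 1p = 4(1−p) → p = 4/5.
Probability on the café is 1 − 4/5 = 1/5.

1/5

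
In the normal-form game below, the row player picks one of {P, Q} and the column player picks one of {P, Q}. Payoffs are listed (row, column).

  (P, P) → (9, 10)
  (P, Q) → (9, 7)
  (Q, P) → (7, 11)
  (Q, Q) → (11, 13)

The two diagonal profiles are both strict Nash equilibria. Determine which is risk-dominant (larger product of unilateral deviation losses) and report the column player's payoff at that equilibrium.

At both P: the row player loses 9 − 7 = 2 by deviating; the column player loses 10 − 7 = 3. Product = 2·3 = 6.
At both Q: the row player loses 11 − 9 = 2 by deviating; the column player loses 13 − 11 = 2. Product = 2·2 = 4.
6 > 4, so both P is risk-dominant. The column player's payoff there is 10.

10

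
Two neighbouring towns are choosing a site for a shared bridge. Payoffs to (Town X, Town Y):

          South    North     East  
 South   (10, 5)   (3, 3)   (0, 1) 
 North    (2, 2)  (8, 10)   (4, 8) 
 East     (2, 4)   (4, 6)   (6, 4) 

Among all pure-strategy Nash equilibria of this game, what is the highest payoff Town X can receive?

10

Both South is a pure NE (Town X: 10 ≥ 2; Town Y: 5 ≥ 3). Town X gets 10.
Both North is a pure NE (Town X: 8 ≥ 4; Town Y: 10 ≥ 8). Town X gets 8.
Every other cell has a profitable deviation for at least one player. Highest of {10, 8} is 10.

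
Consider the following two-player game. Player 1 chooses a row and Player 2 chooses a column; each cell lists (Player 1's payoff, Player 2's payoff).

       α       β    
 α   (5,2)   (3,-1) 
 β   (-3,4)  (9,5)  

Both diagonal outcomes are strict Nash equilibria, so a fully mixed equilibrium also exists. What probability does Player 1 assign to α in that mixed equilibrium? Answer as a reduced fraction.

1/4

Player 1's mix p on α must make Player 2 indifferent between α and β.
Player 2's payoff from α: 2p + 4(1−p). From β: (-1)p + 5(1−p).
Set equal: 3p = 1(1−p) → p = 1/4.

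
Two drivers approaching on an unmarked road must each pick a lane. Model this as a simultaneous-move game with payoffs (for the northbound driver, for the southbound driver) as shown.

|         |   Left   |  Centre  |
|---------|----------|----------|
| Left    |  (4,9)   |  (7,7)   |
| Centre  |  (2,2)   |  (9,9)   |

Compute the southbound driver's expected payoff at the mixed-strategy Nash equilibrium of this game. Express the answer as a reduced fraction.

67/9

The northbound driver mixes with probability p on Left, chosen so the southbound driver is indifferent: 9p + 2(1−p) = 7p + 9(1−p) gives p = 7/9.
The southbound driver's expected payoff is 9·7/9 + 2·2/9 = 67/9.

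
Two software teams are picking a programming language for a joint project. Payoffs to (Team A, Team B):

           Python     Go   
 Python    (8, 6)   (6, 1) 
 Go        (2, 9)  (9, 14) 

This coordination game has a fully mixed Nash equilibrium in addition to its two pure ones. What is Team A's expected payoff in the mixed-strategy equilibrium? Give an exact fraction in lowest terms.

20/3

Team B mixes with probability q on Python, chosen so Team A is indifferent: 8q + 6(1−q) = 2q + 9(1−q) gives q = 1/3.
Team A's expected payoff (from either row, since indifferent) is 8·1/3 + 6·2/3 = 20/3.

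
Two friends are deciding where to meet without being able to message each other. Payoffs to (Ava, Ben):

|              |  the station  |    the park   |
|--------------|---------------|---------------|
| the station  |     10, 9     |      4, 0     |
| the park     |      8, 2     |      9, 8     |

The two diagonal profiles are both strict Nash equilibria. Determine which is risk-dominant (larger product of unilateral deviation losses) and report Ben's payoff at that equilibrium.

At both the station: Ava loses 10 − 8 = 2 by deviating; Ben loses 9 − 0 = 9. Product = 2·9 = 18.
At both the park: Ava loses 9 − 4 = 5 by deviating; Ben loses 8 − 2 = 6. Product = 5·6 = 30.
30 > 18, so both the park is risk-dominant. Ben's payoff there is 8.

8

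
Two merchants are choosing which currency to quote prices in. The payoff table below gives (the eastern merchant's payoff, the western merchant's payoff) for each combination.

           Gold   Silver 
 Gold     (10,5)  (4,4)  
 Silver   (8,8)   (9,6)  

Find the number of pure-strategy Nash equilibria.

Both Gold: the eastern merchant gets 10 (best alternative 8); the western merchant gets 5 (best alternative 4). Neither deviates — NE.
Both Silver is not a NE: the western merchant would switch to Gold (8 > 6).
No other cell survives both best-response checks, so there is 1 pure NE.

1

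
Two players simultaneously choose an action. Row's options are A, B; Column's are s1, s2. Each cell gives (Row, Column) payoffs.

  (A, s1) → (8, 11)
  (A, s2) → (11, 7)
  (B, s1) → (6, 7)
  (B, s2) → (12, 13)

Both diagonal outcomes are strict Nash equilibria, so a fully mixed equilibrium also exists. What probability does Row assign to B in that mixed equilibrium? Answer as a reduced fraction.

Row's mix p on A must make Column indifferent between s1 and s2.
Column's payoff from s1: 11p + 7(1−p). From s2: 7p + 13(1−p).
Set equal: 4p = 6(1−p) → p = 6/10 = 3/5.
Probability on B is 1 − 3/5 = 2/5.

2/5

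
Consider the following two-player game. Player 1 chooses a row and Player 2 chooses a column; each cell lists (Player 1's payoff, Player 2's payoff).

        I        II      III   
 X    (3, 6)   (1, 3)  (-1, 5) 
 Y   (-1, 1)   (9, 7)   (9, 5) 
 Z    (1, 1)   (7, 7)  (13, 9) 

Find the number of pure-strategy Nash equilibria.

(X, I): Player 1 gets 3 (best alternative 1); Player 2 gets 6 (best alternative 5). Neither deviates — NE.
(Y, II): Player 1 gets 9 (best alternative 7); Player 2 gets 7 (best alternative 5). Neither deviates — NE.
(Z, III): Player 1 gets 13 (best alternative 9); Player 2 gets 9 (best alternative 7). Neither deviates — NE.
(Z, II) is not a NE: Player 1 would switch to Y (9 > 7).
No other cell survives both best-response checks, so there are 3 pure NE.

3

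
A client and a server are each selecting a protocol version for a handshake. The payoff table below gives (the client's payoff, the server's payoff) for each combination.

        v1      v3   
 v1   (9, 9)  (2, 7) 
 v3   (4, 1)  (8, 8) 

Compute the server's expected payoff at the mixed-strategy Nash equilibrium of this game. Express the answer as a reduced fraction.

The client mixes with probability p on v1, chosen so the server is indifferent: 9p + 1(1−p) = 7p + 8(1−p) gives p = 7/9.
The server's expected payoff is 9·7/9 + 1·2/9 = 65/9.

65/9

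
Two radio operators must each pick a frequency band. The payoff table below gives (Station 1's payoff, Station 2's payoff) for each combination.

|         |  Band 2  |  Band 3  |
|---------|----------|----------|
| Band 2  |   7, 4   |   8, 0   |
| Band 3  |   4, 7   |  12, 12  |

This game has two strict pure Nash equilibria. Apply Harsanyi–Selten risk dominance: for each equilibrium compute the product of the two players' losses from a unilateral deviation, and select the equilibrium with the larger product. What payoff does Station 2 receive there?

12

At both Band 2: Station 1 loses 7 − 4 = 3 by deviating; Station 2 loses 4 − 0 = 4. Product = 3·4 = 12.
At both Band 3: Station 1 loses 12 − 8 = 4 by deviating; Station 2 loses 12 − 7 = 5. Product = 4·5 = 20.
20 > 12, so both Band 3 is risk-dominant. Station 2's payoff there is 12.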